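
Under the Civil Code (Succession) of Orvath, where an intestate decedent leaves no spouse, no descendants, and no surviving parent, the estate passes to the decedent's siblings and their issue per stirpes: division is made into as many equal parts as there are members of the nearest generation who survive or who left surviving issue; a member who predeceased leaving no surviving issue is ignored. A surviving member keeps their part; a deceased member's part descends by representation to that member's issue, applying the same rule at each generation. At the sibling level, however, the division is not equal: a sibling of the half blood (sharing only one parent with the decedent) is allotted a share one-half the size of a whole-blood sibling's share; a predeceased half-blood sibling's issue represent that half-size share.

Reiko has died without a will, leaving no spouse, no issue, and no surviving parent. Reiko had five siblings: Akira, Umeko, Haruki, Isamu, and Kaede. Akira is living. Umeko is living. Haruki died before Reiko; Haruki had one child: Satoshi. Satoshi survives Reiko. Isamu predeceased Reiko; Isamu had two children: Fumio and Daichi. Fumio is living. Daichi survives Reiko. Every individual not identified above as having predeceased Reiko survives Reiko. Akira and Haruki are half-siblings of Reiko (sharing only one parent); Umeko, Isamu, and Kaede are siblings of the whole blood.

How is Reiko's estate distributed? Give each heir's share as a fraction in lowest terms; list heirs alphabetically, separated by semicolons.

Akira 1/8; Daichi 1/8; Fumio 1/8; Kaede 1/4; Satoshi 1/8; Umeko 1/4

No spouse, descendants, or parent survives, so the estate passes to Reiko's siblings per stirpes.
Half-blood siblings count for one-half the weight of whole-blood siblings at the initial division.
Dividing 1 in proportion to weights (total weight 4): Akira (weight 1/2) → 1/8; Umeko (weight 1) → 1/4; Haruki (weight 1/2) → 1/8; Isamu (weight 1) → 1/4; Kaede (weight 1) → 1/4.
Akira is living and takes 1/8.
Umeko is living and takes 1/4.
Haruki predeceased; the 1/8 allotted to Haruki's branch passes to Haruki's issue by representation.
Satoshi is the sole taker at this level and receives the full 1/8.
Isamu predeceased; the 1/4 allotted to Isamu's branch passes to Isamu's issue by representation.
The 1/4 is divided into 2 equal shares of 1/8 among Fumio, Daichi.
Fumio is living and takes 1/8.
Daichi is living and takes 1/8.
Kaede is living and takes 1/4.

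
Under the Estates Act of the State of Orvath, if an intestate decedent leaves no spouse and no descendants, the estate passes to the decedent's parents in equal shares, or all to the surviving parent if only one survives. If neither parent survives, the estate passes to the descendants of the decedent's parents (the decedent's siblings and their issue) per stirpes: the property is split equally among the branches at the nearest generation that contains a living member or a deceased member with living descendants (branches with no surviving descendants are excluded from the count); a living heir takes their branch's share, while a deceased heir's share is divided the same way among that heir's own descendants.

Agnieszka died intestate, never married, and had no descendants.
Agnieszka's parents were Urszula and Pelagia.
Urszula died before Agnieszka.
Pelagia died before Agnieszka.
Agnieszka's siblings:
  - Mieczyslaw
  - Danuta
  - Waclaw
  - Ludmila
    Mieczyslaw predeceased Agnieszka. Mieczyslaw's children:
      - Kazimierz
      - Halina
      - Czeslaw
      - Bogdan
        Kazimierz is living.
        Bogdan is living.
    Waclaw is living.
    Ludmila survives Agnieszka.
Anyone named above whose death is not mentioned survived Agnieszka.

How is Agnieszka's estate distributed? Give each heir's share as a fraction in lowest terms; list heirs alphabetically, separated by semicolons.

Bogdan 1/16; Czeslaw 1/16; Danuta 1/4; Halina 1/16; Kazimierz 1/16; Ludmila 1/4; Waclaw 1/4

Neither parent survives and there are no descendants, so the estate passes to Agnieszka's siblings and their issue per stirpes.
The estate is divided into 4 equal shares of 1/4 among Mieczyslaw, Danuta, Waclaw, Ludmila.
Mieczyslaw predeceased; the 1/4 allotted to Mieczyslaw's branch passes to Mieczyslaw's issue by representation.
The 1/4 is divided into 4 equal shares of 1/16 among Kazimierz, Halina, Czeslaw, Bogdan.
Kazimierz is living and takes 1/16.
Halina is living and takes 1/16.
Czeslaw is living and takes 1/16.
Bogdan is living and takes 1/16.
Danuta is living and takes 1/4.
Waclaw is living and takes 1/4.
Ludmila is living and takes 1/4.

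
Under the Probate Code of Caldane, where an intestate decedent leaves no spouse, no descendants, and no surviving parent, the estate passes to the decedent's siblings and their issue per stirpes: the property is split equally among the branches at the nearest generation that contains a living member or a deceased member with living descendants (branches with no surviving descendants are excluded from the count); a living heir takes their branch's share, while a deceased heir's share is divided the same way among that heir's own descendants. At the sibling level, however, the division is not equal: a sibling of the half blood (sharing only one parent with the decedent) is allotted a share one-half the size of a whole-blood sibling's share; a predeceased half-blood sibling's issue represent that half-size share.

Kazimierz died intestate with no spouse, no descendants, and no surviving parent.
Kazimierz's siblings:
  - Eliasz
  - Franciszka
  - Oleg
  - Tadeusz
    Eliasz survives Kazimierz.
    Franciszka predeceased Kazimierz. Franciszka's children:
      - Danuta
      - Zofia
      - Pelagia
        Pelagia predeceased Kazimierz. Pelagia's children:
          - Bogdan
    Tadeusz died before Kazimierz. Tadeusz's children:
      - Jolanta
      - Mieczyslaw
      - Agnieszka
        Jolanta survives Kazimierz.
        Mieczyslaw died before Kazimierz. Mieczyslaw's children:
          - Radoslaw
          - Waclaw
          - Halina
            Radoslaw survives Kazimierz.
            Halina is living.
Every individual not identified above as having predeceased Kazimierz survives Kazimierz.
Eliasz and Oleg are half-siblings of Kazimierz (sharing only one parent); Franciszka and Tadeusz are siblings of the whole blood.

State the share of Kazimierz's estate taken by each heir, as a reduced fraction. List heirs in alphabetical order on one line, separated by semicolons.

Agnieszka 1/9; Bogdan 1/9; Danuta 1/9; Eliasz 1/6; Halina 1/27; Jolanta 1/9; Oleg 1/6; Radoslaw 1/27; Waclaw 1/27; Zofia 1/9

No spouse, descendants, or parent survives, so the estate passes to Kazimierz's siblings per stirpes.
Half-blood siblings count for one-half the weight of whole-blood siblings at the initial division.
Dividing 1 in proportion to weights (total weight 3): Eliasz (weight 1/2) → 1/6; Franciszka (weight 1) → 1/3; Oleg (weight 1/2) → 1/6; Tadeusz (weight 1) → 1/3.
Eliasz is living and takes 1/6.
Franciszka predeceased; the 1/3 allotted to Franciszka's branch passes to Franciszka's issue by representation.
The 1/3 is divided into 3 equal shares of 1/9 among Danuta, Zofia, Pelagia.
Danuta is living and takes 1/9.
Zofia is living and takes 1/9.
Pelagia predeceased; the 1/9 allotted to Pelagia's branch passes to Pelagia's issue by representation.
Bogdan is the sole taker at this level and receives the full 1/9.
Oleg is living and takes 1/6.
Tadeusz predeceased; the 1/3 allotted to Tadeusz's branch passes to Tadeusz's issue by representation.
The 1/3 is divided into 3 equal shares of 1/9 among Jolanta, Mieczyslaw, Agnieszka.
Jolanta is living and takes 1/9.
Mieczyslaw predeceased; the 1/9 allotted to Mieczyslaw's branch passes to Mieczyslaw's issue by representation.
The 1/9 is divided into 3 equal shares of 1/27 among Radoslaw, Waclaw, Halina.
Radoslaw is living and takes 1/27.
Waclaw is living and takes 1/27.
Halina is living and takes 1/27.
Agnieszka is living and takes 1/9.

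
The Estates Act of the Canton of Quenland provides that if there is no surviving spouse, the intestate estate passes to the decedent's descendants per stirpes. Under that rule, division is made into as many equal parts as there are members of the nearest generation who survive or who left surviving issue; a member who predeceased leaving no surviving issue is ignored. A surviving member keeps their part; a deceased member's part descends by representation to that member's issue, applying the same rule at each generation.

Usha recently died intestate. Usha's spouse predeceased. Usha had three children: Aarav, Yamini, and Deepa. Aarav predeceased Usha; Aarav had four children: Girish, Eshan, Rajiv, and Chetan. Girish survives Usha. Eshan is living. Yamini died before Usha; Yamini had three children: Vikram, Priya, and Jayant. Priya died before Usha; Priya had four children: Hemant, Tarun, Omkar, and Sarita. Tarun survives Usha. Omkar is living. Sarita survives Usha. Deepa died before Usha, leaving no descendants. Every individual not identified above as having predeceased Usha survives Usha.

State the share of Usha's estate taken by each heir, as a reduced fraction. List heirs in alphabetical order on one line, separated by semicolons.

Chetan 1/8; Eshan 1/8; Girish 1/8; Hemant 1/24; Jayant 1/6; Omkar 1/24; Rajiv 1/8; Sarita 1/24; Tarun 1/24; Vikram 1/6

There is no surviving spouse, so the entire estate passes to Usha's descendants per stirpes.
Deepa left no surviving issue, so that branch lapses and is disregarded.
The estate is divided into 2 equal shares of 1/2 among Aarav, Yamini.
Aarav predeceased; the 1/2 allotted to Aarav's branch passes to Aarav's issue by representation.
The 1/2 is divided into 4 equal shares of 1/8 among Girish, Eshan, Rajiv, Chetan.
Girish is living and takes 1/8.
Eshan is living and takes 1/8.
Rajiv is living and takes 1/8.
Chetan is living and takes 1/8.
Yamini predeceased; the 1/2 allotted to Yamini's branch passes to Yamini's issue by representation.
The 1/2 is divided into 3 equal shares of 1/6 among Vikram, Priya, Jayant.
Vikram is living and takes 1/6.
Priya predeceased; the 1/6 allotted to Priya's branch passes to Priya's issue by representation.
The 1/6 is divided into 4 equal shares of 1/24 among Hemant, Tarun, Omkar, Sarita.
Hemant is living and takes 1/24.
Tarun is living and takes 1/24.
Omkar is living and takes 1/24.
Sarita is living and takes 1/24.
Jayant is living and takes 1/6.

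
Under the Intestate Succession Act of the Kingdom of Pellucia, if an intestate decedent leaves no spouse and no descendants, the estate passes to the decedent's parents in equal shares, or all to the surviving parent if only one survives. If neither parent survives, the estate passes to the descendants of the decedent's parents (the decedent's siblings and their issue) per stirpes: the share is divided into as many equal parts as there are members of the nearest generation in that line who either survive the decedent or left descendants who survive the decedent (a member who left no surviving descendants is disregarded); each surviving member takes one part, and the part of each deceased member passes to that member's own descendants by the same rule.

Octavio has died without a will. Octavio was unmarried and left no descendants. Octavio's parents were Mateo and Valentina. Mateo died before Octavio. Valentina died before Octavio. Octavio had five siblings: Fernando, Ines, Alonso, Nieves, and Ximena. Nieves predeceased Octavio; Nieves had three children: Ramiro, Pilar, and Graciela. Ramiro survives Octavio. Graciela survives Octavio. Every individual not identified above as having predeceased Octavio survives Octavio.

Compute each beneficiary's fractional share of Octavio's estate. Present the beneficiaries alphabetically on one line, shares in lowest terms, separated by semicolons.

Neither parent survives and there are no descendants, so the estate passes to Octavio's siblings and their issue per stirpes.
The estate is divided into 5 equal shares of 1/5 among Fernando, Ines, Alonso, Nieves, Ximena.
Fernando is living and takes 1/5.
Ines is living and takes 1/5.
Alonso is living and takes 1/5.
Nieves predeceased; the 1/5 allotted to Nieves's branch passes to Nieves's issue by representation.
The 1/5 is divided into 3 equal shares of 1/15 among Ramiro, Pilar, Graciela.
Ramiro is living and takes 1/15.
Pilar is living and takes 1/15.
Graciela is living and takes 1/15.
Ximena is living and takes 1/5.

Alonso 1/5; Fernando 1/5; Graciela 1/15; Ines 1/5; Pilar 1/15; Ramiro 1/15; Ximena 1/5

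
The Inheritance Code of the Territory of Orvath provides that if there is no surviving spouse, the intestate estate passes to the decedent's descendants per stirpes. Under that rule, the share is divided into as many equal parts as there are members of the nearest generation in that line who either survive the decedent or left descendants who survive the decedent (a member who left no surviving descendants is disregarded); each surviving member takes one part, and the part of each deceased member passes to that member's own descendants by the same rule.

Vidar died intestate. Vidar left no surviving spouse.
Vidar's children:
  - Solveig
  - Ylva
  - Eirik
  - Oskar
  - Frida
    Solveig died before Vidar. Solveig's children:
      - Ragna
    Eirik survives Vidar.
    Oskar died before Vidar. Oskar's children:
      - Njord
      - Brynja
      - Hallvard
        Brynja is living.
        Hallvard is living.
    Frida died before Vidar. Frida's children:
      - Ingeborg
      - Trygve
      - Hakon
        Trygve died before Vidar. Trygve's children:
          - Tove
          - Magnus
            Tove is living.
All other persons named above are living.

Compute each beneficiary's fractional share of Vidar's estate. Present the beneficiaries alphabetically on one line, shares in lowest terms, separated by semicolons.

Brynja 1/15; Eirik 1/5; Hakon 1/15; Hallvard 1/15; Ingeborg 1/15; Magnus 1/30; Njord 1/15; Ragna 1/5; Tove 1/30; Ylva 1/5

There is no surviving spouse, so the entire estate passes to Vidar's descendants per stirpes.
The estate is divided into 5 equal shares of 1/5 among Solveig, Ylva, Eirik, Oskar, Frida.
Solveig predeceased; the 1/5 allotted to Solveig's branch passes to Solveig's issue by representation.
Ragna is the sole taker at this level and receives the full 1/5.
Ylva is living and takes 1/5.
Eirik is living and takes 1/5.
Oskar predeceased; the 1/5 allotted to Oskar's branch passes to Oskar's issue by representation.
The 1/5 is divided into 3 equal shares of 1/15 among Njord, Brynja, Hallvard.
Njord is living and takes 1/15.
Brynja is living and takes 1/15.
Hallvard is living and takes 1/15.
Frida predeceased; the 1/5 allotted to Frida's branch passes to Frida's issue by representation.
The 1/5 is divided into 3 equal shares of 1/15 among Ingeborg, Trygve, Hakon.
Ingeborg is living and takes 1/15.
Trygve predeceased; the 1/15 allotted to Trygve's branch passes to Trygve's issue by representation.
The 1/15 is divided into 2 equal shares of 1/30 among Tove, Magnus.
Tove is living and takes 1/30.
Magnus is living and takes 1/30.
Hakon is living and takes 1/15.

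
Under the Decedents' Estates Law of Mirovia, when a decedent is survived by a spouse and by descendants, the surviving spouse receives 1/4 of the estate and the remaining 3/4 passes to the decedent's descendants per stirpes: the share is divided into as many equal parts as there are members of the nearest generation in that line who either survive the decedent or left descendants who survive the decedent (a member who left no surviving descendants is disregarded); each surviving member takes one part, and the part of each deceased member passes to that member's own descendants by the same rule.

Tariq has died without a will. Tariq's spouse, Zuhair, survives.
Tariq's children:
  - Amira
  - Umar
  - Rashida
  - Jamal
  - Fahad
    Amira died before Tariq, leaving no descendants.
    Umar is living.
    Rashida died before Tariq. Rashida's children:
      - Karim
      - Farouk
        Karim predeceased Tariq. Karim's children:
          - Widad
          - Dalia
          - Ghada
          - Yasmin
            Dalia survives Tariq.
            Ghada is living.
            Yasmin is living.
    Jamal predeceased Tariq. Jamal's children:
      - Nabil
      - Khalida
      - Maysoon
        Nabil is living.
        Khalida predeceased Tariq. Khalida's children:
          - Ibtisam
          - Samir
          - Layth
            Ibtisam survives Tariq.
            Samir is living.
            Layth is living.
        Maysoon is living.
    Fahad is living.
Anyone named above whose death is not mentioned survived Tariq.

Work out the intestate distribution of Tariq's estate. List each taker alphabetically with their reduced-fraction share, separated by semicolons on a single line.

Dalia 3/128; Fahad 3/16; Farouk 3/32; Ghada 3/128; Ibtisam 1/48; Layth 1/48; Maysoon 1/16; Nabil 1/16; Samir 1/48; Umar 3/16; Widad 3/128; Yasmin 3/128; Zuhair 1/4

Zuhair, as surviving spouse, takes 1/4.
The remaining 3/4 passes to Tariq's descendants per stirpes.
Amira left no surviving issue, so that branch lapses and is disregarded.
The 3/4 is divided into 4 equal shares of 3/16 among Umar, Rashida, Jamal, Fahad.
Umar is living and takes 3/16.
Rashida predeceased; the 3/16 allotted to Rashida's branch passes to Rashida's issue by representation.
The 3/16 is divided into 2 equal shares of 3/32 among Karim, Farouk.
Karim predeceased; the 3/32 allotted to Karim's branch passes to Karim's issue by representation.
The 3/32 is divided into 4 equal shares of 3/128 among Widad, Dalia, Ghada, Yasmin.
Widad is living and takes 3/128.
Dalia is living and takes 3/128.
Ghada is living and takes 3/128.
Yasmin is living and takes 3/128.
Farouk is living and takes 3/32.
Jamal predeceased; the 3/16 allotted to Jamal's branch passes to Jamal's issue by representation.
The 3/16 is divided into 3 equal shares of 1/16 among Nabil, Khalida, Maysoon.
Nabil is living and takes 1/16.
Khalida predeceased; the 1/16 allotted to Khalida's branch passes to Khalida's issue by representation.
The 1/16 is divided into 3 equal shares of 1/48 among Ibtisam, Samir, Layth.
Ibtisam is living and takes 1/48.
Samir is living and takes 1/48.
Layth is living and takes 1/48.
Maysoon is living and takes 1/16.
Fahad is living and takes 3/16.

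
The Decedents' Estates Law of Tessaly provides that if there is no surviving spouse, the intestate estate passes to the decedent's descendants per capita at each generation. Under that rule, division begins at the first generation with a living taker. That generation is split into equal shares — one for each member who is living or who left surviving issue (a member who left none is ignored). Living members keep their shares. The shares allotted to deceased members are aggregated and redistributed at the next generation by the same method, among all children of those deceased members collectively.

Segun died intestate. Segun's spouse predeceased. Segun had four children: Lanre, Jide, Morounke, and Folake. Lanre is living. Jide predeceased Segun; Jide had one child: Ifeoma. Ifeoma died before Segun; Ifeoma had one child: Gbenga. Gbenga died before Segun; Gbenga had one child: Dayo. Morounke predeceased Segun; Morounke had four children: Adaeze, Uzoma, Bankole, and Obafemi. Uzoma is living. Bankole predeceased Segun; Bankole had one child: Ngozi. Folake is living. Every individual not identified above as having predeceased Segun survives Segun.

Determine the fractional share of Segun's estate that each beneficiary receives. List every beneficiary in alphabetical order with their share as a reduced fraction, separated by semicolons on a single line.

There is no surviving spouse, so the entire estate passes to Segun's descendants per capita at each generation.
At generation 1 (Lanre, Jide, Morounke, Folake) there are 4 shares of (1)/4 = 1/4 each.
Living: Lanre and Folake — each takes 1/4.
Deceased: Jide and Morounke. Their combined 1/2 is pooled and carried to generation 2.
At generation 2 (Ifeoma, Adaeze, Uzoma, Bankole, Obafemi) there are 5 shares of (1/2)/5 = 1/10 each.
Living: Adaeze, Uzoma, and Obafemi — each takes 1/10.
Deceased: Ifeoma and Bankole. Their combined 1/5 is pooled and carried to generation 3.
At generation 3 (Gbenga, Ngozi) there are 2 shares of (1/5)/2 = 1/10 each.
Living: Ngozi — each takes 1/10.
Deceased: Gbenga. That 1/10 share is carried to generation 4.
At generation 4 (Dayo) there are 1 shares of (1/10)/1 = 1/10 each.
Living: Dayo — each takes 1/10.

Adaeze 1/10; Dayo 1/10; Folake 1/4; Lanre 1/4; Ngozi 1/10; Obafemi 1/10; Uzoma 1/10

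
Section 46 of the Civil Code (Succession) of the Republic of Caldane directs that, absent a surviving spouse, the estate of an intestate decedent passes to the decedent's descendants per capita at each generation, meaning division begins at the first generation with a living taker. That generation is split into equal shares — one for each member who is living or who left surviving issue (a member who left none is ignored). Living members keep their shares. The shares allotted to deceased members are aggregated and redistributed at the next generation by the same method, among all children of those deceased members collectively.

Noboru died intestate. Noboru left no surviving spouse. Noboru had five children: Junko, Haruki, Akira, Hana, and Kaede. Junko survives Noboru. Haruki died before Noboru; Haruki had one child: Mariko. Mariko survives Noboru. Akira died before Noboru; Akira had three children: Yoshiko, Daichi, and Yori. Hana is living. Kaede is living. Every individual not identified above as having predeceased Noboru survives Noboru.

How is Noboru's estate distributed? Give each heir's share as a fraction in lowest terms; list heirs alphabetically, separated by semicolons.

Daichi 1/10; Hana 1/5; Junko 1/5; Kaede 1/5; Mariko 1/10; Yori 1/10; Yoshiko 1/10

There is no surviving spouse, so the entire estate passes to Noboru's descendants per capita at each generation.
At generation 1 (Junko, Haruki, Akira, Hana, Kaede) there are 5 shares of (1)/5 = 1/5 each.
Living: Junko, Hana, and Kaede — each takes 1/5.
Deceased: Haruki and Akira. Their combined 2/5 is pooled and carried to generation 2.
At generation 2 (Mariko, Yoshiko, Daichi, Yori) there are 4 shares of (2/5)/4 = 1/10 each.
Living: Mariko, Yoshiko, Daichi, and Yori — each takes 1/10.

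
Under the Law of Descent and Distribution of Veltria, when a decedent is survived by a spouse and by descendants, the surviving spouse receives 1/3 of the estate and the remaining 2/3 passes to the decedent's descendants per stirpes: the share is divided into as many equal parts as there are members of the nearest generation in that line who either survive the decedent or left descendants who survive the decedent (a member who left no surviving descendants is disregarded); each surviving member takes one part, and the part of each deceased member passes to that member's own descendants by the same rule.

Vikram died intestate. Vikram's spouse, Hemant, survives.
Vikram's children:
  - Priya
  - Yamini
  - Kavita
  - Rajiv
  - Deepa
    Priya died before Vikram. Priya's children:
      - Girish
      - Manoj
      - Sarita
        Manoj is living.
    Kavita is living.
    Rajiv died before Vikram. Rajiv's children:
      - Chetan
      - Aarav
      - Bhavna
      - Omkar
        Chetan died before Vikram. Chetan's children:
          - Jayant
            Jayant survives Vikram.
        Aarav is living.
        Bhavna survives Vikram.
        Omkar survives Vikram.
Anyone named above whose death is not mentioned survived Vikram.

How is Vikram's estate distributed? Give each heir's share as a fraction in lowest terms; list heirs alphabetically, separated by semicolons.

Aarav 1/30; Bhavna 1/30; Deepa 2/15; Girish 2/45; Hemant 1/3; Jayant 1/30; Kavita 2/15; Manoj 2/45; Omkar 1/30; Sarita 2/45; Yamini 2/15

Hemant, as surviving spouse, takes 1/3.
The remaining 2/3 passes to Vikram's descendants per stirpes.
The 2/3 is divided into 5 equal shares of 2/15 among Priya, Yamini, Kavita, Rajiv, Deepa.
Priya predeceased; the 2/15 allotted to Priya's branch passes to Priya's issue by representation.
The 2/15 is divided into 3 equal shares of 2/45 among Girish, Manoj, Sarita.
Girish is living and takes 2/45.
Manoj is living and takes 2/45.
Sarita is living and takes 2/45.
Yamini is living and takes 2/15.
Kavita is living and takes 2/15.
Rajiv predeceased; the 2/15 allotted to Rajiv's branch passes to Rajiv's issue by representation.
The 2/15 is divided into 4 equal shares of 1/30 among Chetan, Aarav, Bhavna, Omkar.
Chetan predeceased; the 1/30 allotted to Chetan's branch passes to Chetan's issue by representation.
Jayant is the sole taker at this level and receives the full 1/30.
Aarav is living and takes 1/30.
Bhavna is living and takes 1/30.
Omkar is living and takes 1/30.
Deepa is living and takes 2/15.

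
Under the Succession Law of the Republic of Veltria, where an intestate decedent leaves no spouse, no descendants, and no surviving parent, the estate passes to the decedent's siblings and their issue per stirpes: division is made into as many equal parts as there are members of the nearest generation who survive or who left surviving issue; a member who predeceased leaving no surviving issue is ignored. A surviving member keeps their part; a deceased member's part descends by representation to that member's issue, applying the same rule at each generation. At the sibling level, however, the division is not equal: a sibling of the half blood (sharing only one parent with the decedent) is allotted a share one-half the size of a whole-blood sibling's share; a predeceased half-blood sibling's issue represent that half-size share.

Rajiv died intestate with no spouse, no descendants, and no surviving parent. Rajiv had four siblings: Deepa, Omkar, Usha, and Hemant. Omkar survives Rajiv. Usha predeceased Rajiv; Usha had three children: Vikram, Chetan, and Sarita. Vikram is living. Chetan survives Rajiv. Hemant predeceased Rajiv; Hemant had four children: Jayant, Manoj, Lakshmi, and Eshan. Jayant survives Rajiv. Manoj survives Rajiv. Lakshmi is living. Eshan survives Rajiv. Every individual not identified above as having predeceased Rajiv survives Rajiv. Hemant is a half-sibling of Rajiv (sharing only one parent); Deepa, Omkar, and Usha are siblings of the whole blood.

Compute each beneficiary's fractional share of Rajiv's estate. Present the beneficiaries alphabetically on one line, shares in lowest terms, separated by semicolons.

Chetan 2/21; Deepa 2/7; Eshan 1/28; Jayant 1/28; Lakshmi 1/28; Manoj 1/28; Omkar 2/7; Sarita 2/21; Vikram 2/21

No spouse, descendants, or parent survives, so the estate passes to Rajiv's siblings per stirpes.
Half-blood siblings count for one-half the weight of whole-blood siblings at the initial division.
Dividing 1 in proportion to weights (total weight 7/2): Deepa (weight 1) → 2/7; Omkar (weight 1) → 2/7; Usha (weight 1) → 2/7; Hemant (weight 1/2) → 1/7.
Deepa is living and takes 2/7.
Omkar is living and takes 2/7.
Usha predeceased; the 2/7 allotted to Usha's branch passes to Usha's issue by representation.
The 2/7 is divided into 3 equal shares of 2/21 among Vikram, Chetan, Sarita.
Vikram is living and takes 2/21.
Chetan is living and takes 2/21.
Sarita is living and takes 2/21.
Hemant predeceased; the 1/7 allotted to Hemant's branch passes to Hemant's issue by representation.
The 1/7 is divided into 4 equal shares of 1/28 among Jayant, Manoj, Lakshmi, Eshan.
Jayant is living and takes 1/28.
Manoj is living and takes 1/28.
Lakshmi is living and takes 1/28.
Eshan is living and takes 1/28.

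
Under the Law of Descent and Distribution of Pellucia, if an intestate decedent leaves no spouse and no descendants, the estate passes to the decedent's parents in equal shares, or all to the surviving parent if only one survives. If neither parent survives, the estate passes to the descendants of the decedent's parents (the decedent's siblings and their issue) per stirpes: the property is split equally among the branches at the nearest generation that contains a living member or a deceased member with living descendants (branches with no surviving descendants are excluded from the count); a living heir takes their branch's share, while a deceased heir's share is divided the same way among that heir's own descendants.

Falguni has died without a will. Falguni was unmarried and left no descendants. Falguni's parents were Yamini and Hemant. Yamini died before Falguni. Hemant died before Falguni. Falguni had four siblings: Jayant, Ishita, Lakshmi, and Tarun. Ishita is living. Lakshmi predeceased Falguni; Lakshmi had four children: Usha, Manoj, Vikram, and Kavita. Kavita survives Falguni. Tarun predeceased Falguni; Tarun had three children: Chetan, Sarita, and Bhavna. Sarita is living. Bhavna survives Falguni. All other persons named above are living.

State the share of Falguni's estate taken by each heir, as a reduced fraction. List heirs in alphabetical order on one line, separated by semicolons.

Bhavna 1/12; Chetan 1/12; Ishita 1/4; Jayant 1/4; Kavita 1/16; Manoj 1/16; Sarita 1/12; Usha 1/16; Vikram 1/16

Neither parent survives and there are no descendants, so the estate passes to Falguni's siblings and their issue per stirpes.
The estate is divided into 4 equal shares of 1/4 among Jayant, Ishita, Lakshmi, Tarun.
Jayant is living and takes 1/4.
Ishita is living and takes 1/4.
Lakshmi predeceased; the 1/4 allotted to Lakshmi's branch passes to Lakshmi's issue by representation.
The 1/4 is divided into 4 equal shares of 1/16 among Usha, Manoj, Vikram, Kavita.
Usha is living and takes 1/16.
Manoj is living and takes 1/16.
Vikram is living and takes 1/16.
Kavita is living and takes 1/16.
Tarun predeceased; the 1/4 allotted to Tarun's branch passes to Tarun's issue by representation.
The 1/4 is divided into 3 equal shares of 1/12 among Chetan, Sarita, Bhavna.
Chetan is living and takes 1/12.
Sarita is living and takes 1/12.
Bhavna is living and takes 1/12.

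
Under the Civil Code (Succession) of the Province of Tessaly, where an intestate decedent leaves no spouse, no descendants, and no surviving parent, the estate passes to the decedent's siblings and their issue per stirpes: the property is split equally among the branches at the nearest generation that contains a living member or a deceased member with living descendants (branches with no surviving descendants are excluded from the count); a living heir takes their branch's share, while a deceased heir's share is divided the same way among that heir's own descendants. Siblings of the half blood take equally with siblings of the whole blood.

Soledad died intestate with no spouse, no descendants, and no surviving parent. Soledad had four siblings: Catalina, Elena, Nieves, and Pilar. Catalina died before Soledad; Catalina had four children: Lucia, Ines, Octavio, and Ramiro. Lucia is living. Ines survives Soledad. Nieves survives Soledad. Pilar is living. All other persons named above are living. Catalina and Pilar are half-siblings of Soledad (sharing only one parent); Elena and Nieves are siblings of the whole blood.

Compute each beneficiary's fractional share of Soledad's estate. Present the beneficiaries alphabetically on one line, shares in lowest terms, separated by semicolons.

Elena 1/4; Ines 1/16; Lucia 1/16; Nieves 1/4; Octavio 1/16; Pilar 1/4; Ramiro 1/16

No spouse, descendants, or parent survives, so the estate passes to Soledad's siblings per stirpes.
Half-blood and whole-blood siblings take equally under the stated rule.
The estate is divided into 4 equal shares of 1/4 among Catalina, Elena, Nieves, Pilar.
Catalina predeceased; the 1/4 allotted to Catalina's branch passes to Catalina's issue by representation.
The 1/4 is divided into 4 equal shares of 1/16 among Lucia, Ines, Octavio, Ramiro.
Lucia is living and takes 1/16.
Ines is living and takes 1/16.
Octavio is living and takes 1/16.
Ramiro is living and takes 1/16.
Elena is living and takes 1/4.
Nieves is living and takes 1/4.
Pilar is living and takes 1/4.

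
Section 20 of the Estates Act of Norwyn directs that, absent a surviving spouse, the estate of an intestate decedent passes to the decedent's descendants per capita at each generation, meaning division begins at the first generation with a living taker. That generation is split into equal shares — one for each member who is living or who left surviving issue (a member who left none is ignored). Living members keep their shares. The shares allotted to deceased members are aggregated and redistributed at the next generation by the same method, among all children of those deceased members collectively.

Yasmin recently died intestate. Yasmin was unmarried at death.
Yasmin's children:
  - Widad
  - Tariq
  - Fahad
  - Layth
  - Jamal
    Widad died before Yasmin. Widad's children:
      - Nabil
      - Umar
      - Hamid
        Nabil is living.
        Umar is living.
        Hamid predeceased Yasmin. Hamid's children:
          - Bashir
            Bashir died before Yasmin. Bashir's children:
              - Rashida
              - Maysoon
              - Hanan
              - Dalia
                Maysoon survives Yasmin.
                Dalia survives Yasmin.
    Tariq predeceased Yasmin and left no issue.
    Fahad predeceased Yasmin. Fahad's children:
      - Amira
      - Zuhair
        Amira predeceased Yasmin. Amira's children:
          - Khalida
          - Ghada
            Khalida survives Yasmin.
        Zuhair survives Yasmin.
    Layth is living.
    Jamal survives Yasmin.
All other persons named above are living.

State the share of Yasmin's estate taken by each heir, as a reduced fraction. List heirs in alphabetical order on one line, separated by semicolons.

There is no surviving spouse, so the entire estate passes to Yasmin's descendants per capita at each generation.
At generation 1 (Widad, Fahad, Layth, Jamal) there are 4 shares of (1)/4 = 1/4 each.
Living: Layth and Jamal — each takes 1/4.
Deceased: Widad and Fahad. Their combined 1/2 is pooled and carried to generation 2.
At generation 2 (Nabil, Umar, Hamid, Amira, Zuhair) there are 5 shares of (1/2)/5 = 1/10 each.
Living: Nabil, Umar, and Zuhair — each takes 1/10.
Deceased: Hamid and Amira. Their combined 1/5 is pooled and carried to generation 3.
At generation 3 (Bashir, Khalida, Ghada) there are 3 shares of (1/5)/3 = 1/15 each.
Living: Khalida and Ghada — each takes 1/15.
Deceased: Bashir. That 1/15 share is carried to generation 4.
At generation 4 (Rashida, Maysoon, Hanan, Dalia) there are 4 shares of (1/15)/4 = 1/60 each.
Living: Rashida, Maysoon, Hanan, and Dalia — each takes 1/60.

Dalia 1/60; Ghada 1/15; Hanan 1/60; Jamal 1/4; Khalida 1/15; Layth 1/4; Maysoon 1/60; Nabil 1/10; Rashida 1/60; Umar 1/10; Zuhair 1/10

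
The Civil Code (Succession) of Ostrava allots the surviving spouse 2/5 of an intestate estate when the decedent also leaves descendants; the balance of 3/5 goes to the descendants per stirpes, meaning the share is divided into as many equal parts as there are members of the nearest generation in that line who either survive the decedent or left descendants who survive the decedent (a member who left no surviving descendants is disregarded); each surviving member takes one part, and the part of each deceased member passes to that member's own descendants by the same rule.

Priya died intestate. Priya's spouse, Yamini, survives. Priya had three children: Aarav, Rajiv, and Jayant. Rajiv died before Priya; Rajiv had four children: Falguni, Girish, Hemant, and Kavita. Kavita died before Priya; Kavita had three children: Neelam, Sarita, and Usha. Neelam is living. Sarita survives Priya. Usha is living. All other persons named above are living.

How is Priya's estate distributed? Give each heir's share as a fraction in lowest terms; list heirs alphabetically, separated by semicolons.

Aarav 1/5; Falguni 1/20; Girish 1/20; Hemant 1/20; Jayant 1/5; Neelam 1/60; Sarita 1/60; Usha 1/60; Yamini 2/5

Yamini, as surviving spouse, takes 2/5.
The remaining 3/5 passes to Priya's descendants per stirpes.
The 3/5 is divided into 3 equal shares of 1/5 among Aarav, Rajiv, Jayant.
Aarav is living and takes 1/5.
Rajiv predeceased; the 1/5 allotted to Rajiv's branch passes to Rajiv's issue by representation.
The 1/5 is divided into 4 equal shares of 1/20 among Falguni, Girish, Hemant, Kavita.
Falguni is living and takes 1/20.
Girish is living and takes 1/20.
Hemant is living and takes 1/20.
Kavita predeceased; the 1/20 allotted to Kavita's branch passes to Kavita's issue by representation.
The 1/20 is divided into 3 equal shares of 1/60 among Neelam, Sarita, Usha.
Neelam is living and takes 1/60.
Sarita is living and takes 1/60.
Usha is living and takes 1/60.
Jayant is living and takes 1/5.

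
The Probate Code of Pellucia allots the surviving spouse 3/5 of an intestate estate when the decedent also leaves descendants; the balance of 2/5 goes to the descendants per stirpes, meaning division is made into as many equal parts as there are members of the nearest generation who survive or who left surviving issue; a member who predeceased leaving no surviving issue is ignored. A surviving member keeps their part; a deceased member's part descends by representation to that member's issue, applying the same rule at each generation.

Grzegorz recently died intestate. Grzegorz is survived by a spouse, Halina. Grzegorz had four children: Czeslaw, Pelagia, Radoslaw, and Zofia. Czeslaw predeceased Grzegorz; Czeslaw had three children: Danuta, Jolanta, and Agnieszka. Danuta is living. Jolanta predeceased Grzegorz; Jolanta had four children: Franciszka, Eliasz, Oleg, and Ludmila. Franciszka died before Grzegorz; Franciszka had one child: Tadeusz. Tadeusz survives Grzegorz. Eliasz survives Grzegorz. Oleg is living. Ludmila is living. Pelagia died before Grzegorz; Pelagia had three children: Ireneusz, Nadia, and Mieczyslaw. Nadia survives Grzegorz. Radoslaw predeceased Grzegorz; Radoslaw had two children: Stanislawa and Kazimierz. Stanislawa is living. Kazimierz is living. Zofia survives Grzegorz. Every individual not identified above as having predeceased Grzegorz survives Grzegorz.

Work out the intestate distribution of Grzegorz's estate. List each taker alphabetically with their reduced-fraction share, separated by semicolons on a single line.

Agnieszka 1/30; Danuta 1/30; Eliasz 1/120; Halina 3/5; Ireneusz 1/30; Kazimierz 1/20; Ludmila 1/120; Mieczyslaw 1/30; Nadia 1/30; Oleg 1/120; Stanislawa 1/20; Tadeusz 1/120; Zofia 1/10

Halina, as surviving spouse, takes 3/5.
The remaining 2/5 passes to Grzegorz's descendants per stirpes.
The 2/5 is divided into 4 equal shares of 1/10 among Czeslaw, Pelagia, Radoslaw, Zofia.
Czeslaw predeceased; the 1/10 allotted to Czeslaw's branch passes to Czeslaw's issue by representation.
The 1/10 is divided into 3 equal shares of 1/30 among Danuta, Jolanta, Agnieszka.
Danuta is living and takes 1/30.
Jolanta predeceased; the 1/30 allotted to Jolanta's branch passes to Jolanta's issue by representation.
The 1/30 is divided into 4 equal shares of 1/120 among Franciszka, Eliasz, Oleg, Ludmila.
Franciszka predeceased; the 1/120 allotted to Franciszka's branch passes to Franciszka's issue by representation.
Tadeusz is the sole taker at this level and receives the full 1/120.
Eliasz is living and takes 1/120.
Oleg is living and takes 1/120.
Ludmila is living and takes 1/120.
Agnieszka is living and takes 1/30.
Pelagia predeceased; the 1/10 allotted to Pelagia's branch passes to Pelagia's issue by representation.
The 1/10 is divided into 3 equal shares of 1/30 among Ireneusz, Nadia, Mieczyslaw.
Ireneusz is living and takes 1/30.
Nadia is living and takes 1/30.
Mieczyslaw is living and takes 1/30.
Radoslaw predeceased; the 1/10 allotted to Radoslaw's branch passes to Radoslaw's issue by representation.
The 1/10 is divided into 2 equal shares of 1/20 among Stanislawa, Kazimierz.
Stanislawa is living and takes 1/20.
Kazimierz is living and takes 1/20.
Zofia is living and takes 1/10.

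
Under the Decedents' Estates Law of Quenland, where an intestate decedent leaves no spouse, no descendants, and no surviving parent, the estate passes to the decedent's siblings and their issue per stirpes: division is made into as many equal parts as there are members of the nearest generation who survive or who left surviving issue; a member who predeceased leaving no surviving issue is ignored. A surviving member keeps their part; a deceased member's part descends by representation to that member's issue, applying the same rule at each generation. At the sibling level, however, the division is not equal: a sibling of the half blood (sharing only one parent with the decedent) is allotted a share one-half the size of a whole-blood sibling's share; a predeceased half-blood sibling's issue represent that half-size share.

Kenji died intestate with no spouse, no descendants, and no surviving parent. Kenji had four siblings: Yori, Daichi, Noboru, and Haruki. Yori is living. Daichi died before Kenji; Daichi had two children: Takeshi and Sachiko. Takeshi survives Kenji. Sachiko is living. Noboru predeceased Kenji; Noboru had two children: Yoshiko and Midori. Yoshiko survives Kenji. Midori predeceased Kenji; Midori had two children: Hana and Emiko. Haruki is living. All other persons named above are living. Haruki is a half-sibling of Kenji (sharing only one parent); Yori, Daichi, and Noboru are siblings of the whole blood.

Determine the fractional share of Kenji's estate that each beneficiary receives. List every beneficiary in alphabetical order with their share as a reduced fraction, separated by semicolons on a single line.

Emiko 1/14; Hana 1/14; Haruki 1/7; Sachiko 1/7; Takeshi 1/7; Yori 2/7; Yoshiko 1/7

No spouse, descendants, or parent survives, so the estate passes to Kenji's siblings per stirpes.
Half-blood siblings count for one-half the weight of whole-blood siblings at the initial division.
Dividing 1 in proportion to weights (total weight 7/2): Yori (weight 1) → 2/7; Daichi (weight 1) → 2/7; Noboru (weight 1) → 2/7; Haruki (weight 1/2) → 1/7.
Yori is living and takes 2/7.
Daichi predeceased; the 2/7 allotted to Daichi's branch passes to Daichi's issue by representation.
The 2/7 is divided into 2 equal shares of 1/7 among Takeshi, Sachiko.
Takeshi is living and takes 1/7.
Sachiko is living and takes 1/7.
Noboru predeceased; the 2/7 allotted to Noboru's branch passes to Noboru's issue by representation.
The 2/7 is divided into 2 equal shares of 1/7 among Yoshiko, Midori.
Yoshiko is living and takes 1/7.
Midori predeceased; the 1/7 allotted to Midori's branch passes to Midori's issue by representation.
The 1/7 is divided into 2 equal shares of 1/14 among Hana, Emiko.
Hana is living and takes 1/14.
Emiko is living and takes 1/14.
Haruki is living and takes 1/7.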